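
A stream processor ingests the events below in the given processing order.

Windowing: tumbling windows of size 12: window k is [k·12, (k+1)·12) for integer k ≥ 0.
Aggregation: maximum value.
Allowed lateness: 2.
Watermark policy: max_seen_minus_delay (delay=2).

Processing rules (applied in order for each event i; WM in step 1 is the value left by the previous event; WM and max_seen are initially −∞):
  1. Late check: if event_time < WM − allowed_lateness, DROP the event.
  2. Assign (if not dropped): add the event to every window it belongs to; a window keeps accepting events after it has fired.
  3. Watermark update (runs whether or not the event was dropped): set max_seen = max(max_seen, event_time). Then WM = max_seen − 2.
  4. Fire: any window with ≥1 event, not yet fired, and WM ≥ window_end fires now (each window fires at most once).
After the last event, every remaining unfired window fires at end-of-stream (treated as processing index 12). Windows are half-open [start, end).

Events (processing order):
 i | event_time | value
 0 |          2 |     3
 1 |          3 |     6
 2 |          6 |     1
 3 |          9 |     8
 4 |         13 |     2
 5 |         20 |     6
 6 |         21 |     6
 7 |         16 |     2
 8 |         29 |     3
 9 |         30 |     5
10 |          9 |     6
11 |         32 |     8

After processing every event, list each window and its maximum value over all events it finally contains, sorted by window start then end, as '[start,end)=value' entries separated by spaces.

[0,12)=8 [12,24)=6 [24,36)=8

i=0 t=2 v=3: → [0,12); WM=0
i=1 t=3 v=6: → [0,12); WM=1
i=2 t=6 v=1: → [0,12); WM=4
i=3 t=9 v=8: → [0,12); WM=7
i=4 t=13 v=2: → [12,24); WM=11
i=5 t=20 v=6: → [12,24); WM=18; [0,12) fires=8
i=6 t=21 v=6: → [12,24); WM=19
i=7 t=16 v=2: DROP (t<19-2); WM=19
i=8 t=29 v=3: → [24,36); WM=27; [12,24) fires=6
i=9 t=30 v=5: → [24,36); WM=28
i=10 t=9 v=6: DROP (t<28-2); WM=28
i=11 t=32 v=8: → [24,36); WM=30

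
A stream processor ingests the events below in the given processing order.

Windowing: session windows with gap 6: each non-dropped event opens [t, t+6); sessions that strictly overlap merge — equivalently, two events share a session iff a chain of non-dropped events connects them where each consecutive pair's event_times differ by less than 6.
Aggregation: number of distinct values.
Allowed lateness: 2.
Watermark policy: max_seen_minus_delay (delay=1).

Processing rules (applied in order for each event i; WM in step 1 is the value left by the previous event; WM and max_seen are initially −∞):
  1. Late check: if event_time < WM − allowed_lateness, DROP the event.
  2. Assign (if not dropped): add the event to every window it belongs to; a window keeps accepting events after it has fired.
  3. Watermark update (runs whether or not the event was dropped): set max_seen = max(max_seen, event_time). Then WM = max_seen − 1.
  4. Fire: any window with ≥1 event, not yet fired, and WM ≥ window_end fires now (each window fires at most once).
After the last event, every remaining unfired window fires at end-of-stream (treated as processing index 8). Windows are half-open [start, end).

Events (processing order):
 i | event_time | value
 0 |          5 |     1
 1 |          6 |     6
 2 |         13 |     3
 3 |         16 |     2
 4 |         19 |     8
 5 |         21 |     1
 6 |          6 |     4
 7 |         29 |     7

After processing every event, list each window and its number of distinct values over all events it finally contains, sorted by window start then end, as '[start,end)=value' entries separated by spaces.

[5,12)=2 [13,27)=4 [29,35)=1

i=0 t=5 v=1: → [5,11); WM=4
i=1 t=6 v=6: → [5,12); WM=5
i=2 t=13 v=3: → [13,19); WM=12
i=3 t=16 v=2: → [13,22); WM=15
i=4 t=19 v=8: → [13,25); WM=18
i=5 t=21 v=1: → [13,27); WM=20
i=6 t=6 v=4: DROP (t<20-2); WM=20
i=7 t=29 v=7: → [29,35); WM=28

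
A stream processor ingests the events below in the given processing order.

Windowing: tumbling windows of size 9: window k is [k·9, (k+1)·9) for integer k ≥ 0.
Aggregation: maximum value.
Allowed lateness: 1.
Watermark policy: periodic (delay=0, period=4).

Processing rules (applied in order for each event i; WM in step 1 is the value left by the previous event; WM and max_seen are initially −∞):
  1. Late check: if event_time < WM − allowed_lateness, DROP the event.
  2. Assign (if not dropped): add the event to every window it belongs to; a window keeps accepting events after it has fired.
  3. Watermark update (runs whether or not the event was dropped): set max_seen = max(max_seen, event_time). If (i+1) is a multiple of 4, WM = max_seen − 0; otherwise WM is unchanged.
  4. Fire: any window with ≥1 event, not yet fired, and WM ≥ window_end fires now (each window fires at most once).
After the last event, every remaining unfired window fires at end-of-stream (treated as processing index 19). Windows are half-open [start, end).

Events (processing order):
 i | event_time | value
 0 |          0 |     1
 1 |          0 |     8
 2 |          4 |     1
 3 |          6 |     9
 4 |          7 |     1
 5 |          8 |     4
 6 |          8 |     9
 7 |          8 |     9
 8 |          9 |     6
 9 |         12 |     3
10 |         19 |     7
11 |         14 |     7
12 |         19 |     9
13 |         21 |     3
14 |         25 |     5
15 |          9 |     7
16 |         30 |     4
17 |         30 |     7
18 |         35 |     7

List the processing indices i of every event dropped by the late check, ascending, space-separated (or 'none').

15

i=0 t=0 v=1: → [0,9); WM=−∞
i=1 t=0 v=8: → [0,9); WM=−∞
i=2 t=4 v=1: → [0,9); WM=−∞
i=3 t=6 v=9: → [0,9); WM=6
i=4 t=7 v=1: → [0,9); WM=6
i=5 t=8 v=4: → [0,9); WM=6
i=6 t=8 v=9: → [0,9); WM=6
i=7 t=8 v=9: → [0,9); WM=8
i=8 t=9 v=6: → [9,18); WM=8
i=9 t=12 v=3: → [9,18); WM=8
i=10 t=19 v=7: → [18,27); WM=8
i=11 t=14 v=7: → [9,18); WM=19; [0,9) fires=9 [9,18) fires=7
i=12 t=19 v=9: → [18,27); WM=19
i=13 t=21 v=3: → [18,27); WM=19
i=14 t=25 v=5: → [18,27); WM=19
i=15 t=9 v=7: DROP (t<19-1); WM=25
i=16 t=30 v=4: → [27,36); WM=25
i=17 t=30 v=7: → [27,36); WM=25
i=18 t=35 v=7: → [27,36); WM=25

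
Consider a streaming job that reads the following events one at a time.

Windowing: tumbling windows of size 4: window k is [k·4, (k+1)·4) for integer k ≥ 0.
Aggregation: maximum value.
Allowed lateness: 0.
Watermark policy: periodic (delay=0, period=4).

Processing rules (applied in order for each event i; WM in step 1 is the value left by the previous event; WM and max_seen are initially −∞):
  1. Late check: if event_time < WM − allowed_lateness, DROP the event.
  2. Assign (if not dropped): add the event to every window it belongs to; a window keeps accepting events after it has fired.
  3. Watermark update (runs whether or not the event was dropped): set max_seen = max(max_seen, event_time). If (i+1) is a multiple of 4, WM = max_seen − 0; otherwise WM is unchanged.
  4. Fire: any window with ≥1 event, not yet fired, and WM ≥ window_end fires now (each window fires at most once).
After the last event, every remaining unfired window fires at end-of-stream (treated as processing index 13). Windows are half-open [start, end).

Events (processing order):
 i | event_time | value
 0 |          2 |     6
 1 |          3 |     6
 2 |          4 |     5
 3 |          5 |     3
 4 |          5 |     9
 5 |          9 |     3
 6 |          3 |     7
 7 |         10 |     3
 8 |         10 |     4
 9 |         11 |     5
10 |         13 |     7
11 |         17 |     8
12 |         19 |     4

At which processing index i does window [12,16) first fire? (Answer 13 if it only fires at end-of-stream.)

11

i=0 t=2 v=6: → [0,4); WM=−∞
i=1 t=3 v=6: → [0,4); WM=−∞
i=2 t=4 v=5: → [4,8); WM=−∞
i=3 t=5 v=3: → [4,8); WM=5; [0,4) fires=6
i=4 t=5 v=9: → [4,8); WM=5
i=5 t=9 v=3: → [8,12); WM=5
i=6 t=3 v=7: DROP (t<5-0); WM=5
i=7 t=10 v=3: → [8,12); WM=10; [4,8) fires=9
i=8 t=10 v=4: → [8,12); WM=10
i=9 t=11 v=5: → [8,12); WM=10
i=10 t=13 v=7: → [12,16); WM=10
i=11 t=17 v=8: → [16,20); WM=17; [8,12) fires=5 [12,16) fires=7
i=12 t=19 v=4: → [16,20); WM=17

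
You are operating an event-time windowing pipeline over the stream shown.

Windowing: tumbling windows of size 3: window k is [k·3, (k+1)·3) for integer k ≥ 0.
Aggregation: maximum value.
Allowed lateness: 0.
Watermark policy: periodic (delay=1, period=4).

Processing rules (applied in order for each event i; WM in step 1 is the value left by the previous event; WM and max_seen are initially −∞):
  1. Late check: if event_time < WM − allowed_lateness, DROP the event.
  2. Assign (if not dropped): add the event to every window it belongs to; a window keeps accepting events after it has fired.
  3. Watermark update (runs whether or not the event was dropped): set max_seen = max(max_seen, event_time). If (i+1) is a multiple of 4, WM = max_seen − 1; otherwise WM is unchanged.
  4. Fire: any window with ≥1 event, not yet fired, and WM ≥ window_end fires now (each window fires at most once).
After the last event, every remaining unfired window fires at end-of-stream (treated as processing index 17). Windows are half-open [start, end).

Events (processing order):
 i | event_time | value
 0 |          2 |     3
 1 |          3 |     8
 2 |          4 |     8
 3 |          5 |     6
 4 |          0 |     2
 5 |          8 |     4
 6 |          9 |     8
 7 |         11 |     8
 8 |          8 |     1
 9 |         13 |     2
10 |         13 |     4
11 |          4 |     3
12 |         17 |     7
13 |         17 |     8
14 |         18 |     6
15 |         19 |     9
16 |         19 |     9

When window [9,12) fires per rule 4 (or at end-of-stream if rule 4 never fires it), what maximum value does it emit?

8

i=0 t=2 v=3: → [0,3); WM=−∞
i=1 t=3 v=8: → [3,6); WM=−∞
i=2 t=4 v=8: → [3,6); WM=−∞
i=3 t=5 v=6: → [3,6); WM=4; [0,3) fires=3
i=4 t=0 v=2: DROP (t<4-0); WM=4
i=5 t=8 v=4: → [6,9); WM=4
i=6 t=9 v=8: → [9,12); WM=4
i=7 t=11 v=8: → [9,12); WM=10; [3,6) fires=8 [6,9) fires=4
i=8 t=8 v=1: DROP (t<10-0); WM=10
i=9 t=13 v=2: → [12,15); WM=10
i=10 t=13 v=4: → [12,15); WM=10
i=11 t=4 v=3: DROP (t<10-0); WM=12; [9,12) fires=8
i=12 t=17 v=7: → [15,18); WM=12
i=13 t=17 v=8: → [15,18); WM=12
i=14 t=18 v=6: → [18,21); WM=12
i=15 t=19 v=9: → [18,21); WM=18; [12,15) fires=4 [15,18) fires=8
i=16 t=19 v=9: → [18,21); WM=18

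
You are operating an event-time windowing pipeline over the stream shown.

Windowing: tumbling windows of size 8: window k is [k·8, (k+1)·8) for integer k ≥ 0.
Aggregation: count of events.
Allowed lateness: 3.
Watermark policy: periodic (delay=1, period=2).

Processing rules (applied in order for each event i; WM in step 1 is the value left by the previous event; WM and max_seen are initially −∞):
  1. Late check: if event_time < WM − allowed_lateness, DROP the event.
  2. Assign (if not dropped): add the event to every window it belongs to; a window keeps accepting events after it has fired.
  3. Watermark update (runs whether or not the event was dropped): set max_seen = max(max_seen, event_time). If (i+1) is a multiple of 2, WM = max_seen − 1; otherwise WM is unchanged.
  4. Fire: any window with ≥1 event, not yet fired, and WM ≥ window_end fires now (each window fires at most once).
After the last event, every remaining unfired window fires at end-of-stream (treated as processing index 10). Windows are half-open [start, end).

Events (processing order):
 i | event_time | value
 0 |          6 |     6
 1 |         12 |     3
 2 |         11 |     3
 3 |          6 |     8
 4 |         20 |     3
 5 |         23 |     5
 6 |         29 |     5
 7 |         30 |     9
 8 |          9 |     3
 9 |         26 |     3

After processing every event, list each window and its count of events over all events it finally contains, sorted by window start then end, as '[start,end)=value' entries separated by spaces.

i=0 t=6 v=6: → [0,8); WM=−∞
i=1 t=12 v=3: → [8,16); WM=11; [0,8) fires=1
i=2 t=11 v=3: → [8,16); WM=11
i=3 t=6 v=8: DROP (t<11-3); WM=11
i=4 t=20 v=3: → [16,24); WM=11
i=5 t=23 v=5: → [16,24); WM=22; [8,16) fires=2
i=6 t=29 v=5: → [24,32); WM=22
i=7 t=30 v=9: → [24,32); WM=29; [16,24) fires=2
i=8 t=9 v=3: DROP (t<29-3); WM=29
i=9 t=26 v=3: → [24,32); WM=29

[0,8)=1 [8,16)=2 [16,24)=2 [24,32)=3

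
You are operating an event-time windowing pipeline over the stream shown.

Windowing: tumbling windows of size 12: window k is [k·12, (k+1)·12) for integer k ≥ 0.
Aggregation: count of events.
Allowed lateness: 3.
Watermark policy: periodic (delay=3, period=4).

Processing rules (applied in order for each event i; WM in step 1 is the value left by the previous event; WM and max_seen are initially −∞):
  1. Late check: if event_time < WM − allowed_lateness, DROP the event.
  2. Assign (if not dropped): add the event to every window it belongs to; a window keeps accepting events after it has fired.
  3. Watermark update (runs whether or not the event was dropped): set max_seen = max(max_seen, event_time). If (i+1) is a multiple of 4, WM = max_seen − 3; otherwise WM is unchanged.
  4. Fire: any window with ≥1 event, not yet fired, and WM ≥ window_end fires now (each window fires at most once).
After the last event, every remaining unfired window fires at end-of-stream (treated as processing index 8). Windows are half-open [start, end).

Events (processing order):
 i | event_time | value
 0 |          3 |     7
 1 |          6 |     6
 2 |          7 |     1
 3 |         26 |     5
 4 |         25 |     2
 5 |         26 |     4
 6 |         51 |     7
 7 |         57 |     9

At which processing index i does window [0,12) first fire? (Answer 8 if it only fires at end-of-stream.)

i=0 t=3 v=7: → [0,12); WM=−∞
i=1 t=6 v=6: → [0,12); WM=−∞
i=2 t=7 v=1: → [0,12); WM=−∞
i=3 t=26 v=5: → [24,36); WM=23; [0,12) fires=3
i=4 t=25 v=2: → [24,36); WM=23
i=5 t=26 v=4: → [24,36); WM=23
i=6 t=51 v=7: → [48,60); WM=23
i=7 t=57 v=9: → [48,60); WM=54; [24,36) fires=3

3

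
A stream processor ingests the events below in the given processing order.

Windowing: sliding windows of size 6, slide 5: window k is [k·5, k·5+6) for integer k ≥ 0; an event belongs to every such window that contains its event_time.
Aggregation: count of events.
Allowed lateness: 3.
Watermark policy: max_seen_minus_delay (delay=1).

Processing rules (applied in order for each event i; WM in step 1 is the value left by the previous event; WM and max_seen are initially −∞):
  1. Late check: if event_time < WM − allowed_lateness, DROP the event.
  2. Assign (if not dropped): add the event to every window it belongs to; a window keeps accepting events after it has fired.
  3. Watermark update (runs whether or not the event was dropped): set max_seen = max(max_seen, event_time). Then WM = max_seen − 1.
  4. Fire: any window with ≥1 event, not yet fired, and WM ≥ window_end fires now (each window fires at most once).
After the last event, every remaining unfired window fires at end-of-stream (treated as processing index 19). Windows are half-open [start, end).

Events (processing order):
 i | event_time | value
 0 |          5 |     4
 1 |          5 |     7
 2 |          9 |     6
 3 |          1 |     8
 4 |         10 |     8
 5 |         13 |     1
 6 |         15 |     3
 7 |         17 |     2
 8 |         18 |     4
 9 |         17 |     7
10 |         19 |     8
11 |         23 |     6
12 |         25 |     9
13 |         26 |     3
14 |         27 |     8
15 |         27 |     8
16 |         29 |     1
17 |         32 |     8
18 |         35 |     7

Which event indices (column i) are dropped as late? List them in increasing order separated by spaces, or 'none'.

i=0 t=5 v=4: → [5,11),[0,6); WM=4
i=1 t=5 v=7: → [5,11),[0,6); WM=4
i=2 t=9 v=6: → [5,11); WM=8; [0,6) fires=2
i=3 t=1 v=8: DROP (t<8-3); WM=8
i=4 t=10 v=8: → [10,16),[5,11); WM=9
i=5 t=13 v=1: → [10,16); WM=12; [5,11) fires=4
i=6 t=15 v=3: → [15,21),[10,16); WM=14
i=7 t=17 v=2: → [15,21); WM=16; [10,16) fires=3
i=8 t=18 v=4: → [15,21); WM=17
i=9 t=17 v=7: → [15,21); WM=17
i=10 t=19 v=8: → [15,21); WM=18
i=11 t=23 v=6: → [20,26); WM=22; [15,21) fires=5
i=12 t=25 v=9: → [25,31),[20,26); WM=24
i=13 t=26 v=3: → [25,31); WM=25
i=14 t=27 v=8: → [25,31); WM=26; [20,26) fires=2
i=15 t=27 v=8: → [25,31); WM=26
i=16 t=29 v=1: → [25,31); WM=28
i=17 t=32 v=8: → [30,36); WM=31; [25,31) fires=5
i=18 t=35 v=7: → [35,41),[30,36); WM=34

3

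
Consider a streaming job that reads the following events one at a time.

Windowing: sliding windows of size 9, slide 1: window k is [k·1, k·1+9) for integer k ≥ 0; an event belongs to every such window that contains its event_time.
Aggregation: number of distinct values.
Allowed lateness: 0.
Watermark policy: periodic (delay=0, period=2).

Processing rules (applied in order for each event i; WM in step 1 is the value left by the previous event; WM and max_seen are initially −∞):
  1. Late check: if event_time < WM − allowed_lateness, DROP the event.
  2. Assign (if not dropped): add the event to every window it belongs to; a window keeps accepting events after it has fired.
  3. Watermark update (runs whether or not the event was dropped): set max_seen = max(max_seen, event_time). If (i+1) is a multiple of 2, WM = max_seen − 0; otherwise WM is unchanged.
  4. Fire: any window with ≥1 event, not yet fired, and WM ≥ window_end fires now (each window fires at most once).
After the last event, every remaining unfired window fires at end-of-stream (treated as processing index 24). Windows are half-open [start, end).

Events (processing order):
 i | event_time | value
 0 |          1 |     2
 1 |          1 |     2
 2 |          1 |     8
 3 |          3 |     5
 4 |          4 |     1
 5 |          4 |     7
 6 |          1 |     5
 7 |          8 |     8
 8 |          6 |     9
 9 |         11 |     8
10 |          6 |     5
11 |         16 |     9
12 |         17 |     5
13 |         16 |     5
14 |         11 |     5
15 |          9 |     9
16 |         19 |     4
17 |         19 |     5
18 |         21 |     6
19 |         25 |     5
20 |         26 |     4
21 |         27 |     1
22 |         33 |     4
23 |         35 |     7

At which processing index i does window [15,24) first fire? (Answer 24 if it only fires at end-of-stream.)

19

i=0 t=1 v=2: → [1,10),[0,9); WM=−∞
i=1 t=1 v=2: → [1,10),[0,9); WM=1
i=2 t=1 v=8: → [1,10),[0,9); WM=1
i=3 t=3 v=5: → [3,12),[2,11),[1,10),[0,9); WM=3
i=4 t=4 v=1: → [4,13),[3,12),[2,11),[1,10),[0,9); WM=3
i=5 t=4 v=7: → [4,13),[3,12),[2,11),[1,10),[0,9); WM=4
i=6 t=1 v=5: DROP (t<4-0); WM=4
i=7 t=8 v=8: → [8,17),[7,16),[6,15),[5,14),[4,13),[3,12),[2,11),[1,10),[0,9); WM=8
i=8 t=6 v=9: DROP (t<8-0); WM=8
i=9 t=11 v=8: → [11,20),[10,19),[9,18),[8,17),[7,16),[6,15),[5,14),[4,13),[3,12); WM=11; [0,9) fires=5 [1,10) fires=5 [2,11) fires=4
i=10 t=6 v=5: DROP (t<11-0); WM=11
i=11 t=16 v=9: → [16,25),[15,24),[14,23),[13,22),[12,21),[11,20),[10,19),[9,18),[8,17); WM=16; [3,12) fires=4 [4,13) fires=3 [5,14) fires=1 [6,15) fires=1 [7,16) fires=1
i=12 t=17 v=5: → [17,26),[16,25),[15,24),[14,23),[13,22),[12,21),[11,20),[10,19),[9,18); WM=16
i=13 t=16 v=5: → [16,25),[15,24),[14,23),[13,22),[12,21),[11,20),[10,19),[9,18),[8,17); WM=17; [8,17) fires=3
i=14 t=11 v=5: DROP (t<17-0); WM=17
i=15 t=9 v=9: DROP (t<17-0); WM=17
i=16 t=19 v=4: → [19,28),[18,27),[17,26),[16,25),[15,24),[14,23),[13,22),[12,21),[11,20); WM=17
i=17 t=19 v=5: → [19,28),[18,27),[17,26),[16,25),[15,24),[14,23),[13,22),[12,21),[11,20); WM=19; [9,18) fires=3 [10,19) fires=3
i=18 t=21 v=6: → [21,30),[20,29),[19,28),[18,27),[17,26),[16,25),[15,24),[14,23),[13,22); WM=19
i=19 t=25 v=5: → [25,34),[24,33),[23,32),[22,31),[21,30),[20,29),[19,28),[18,27),[17,26); WM=25; [11,20) fires=4 [12,21) fires=3 [13,22) fires=4 [14,23) fires=4 [15,24) fires=4 [16,25) fires=4
i=20 t=26 v=4: → [26,35),[25,34),[24,33),[23,32),[22,31),[21,30),[20,29),[19,28),[18,27); WM=25
i=21 t=27 v=1: → [27,36),[26,35),[25,34),[24,33),[23,32),[22,31),[21,30),[20,29),[19,28); WM=27; [17,26) fires=3 [18,27) fires=3
i=22 t=33 v=4: → [33,42),[32,41),[31,40),[30,39),[29,38),[28,37),[27,36),[26,35),[25,34); WM=27
i=23 t=35 v=7: → [35,44),[34,43),[33,42),[32,41),[31,40),[30,39),[29,38),[28,37),[27,36); WM=35; [19,28) fires=4 [20,29) fires=4 [21,30) fires=4 [22,31) fires=3 [23,32) fires=3 [24,33) fires=3 [25,34) fires=3 [26,35) fires=2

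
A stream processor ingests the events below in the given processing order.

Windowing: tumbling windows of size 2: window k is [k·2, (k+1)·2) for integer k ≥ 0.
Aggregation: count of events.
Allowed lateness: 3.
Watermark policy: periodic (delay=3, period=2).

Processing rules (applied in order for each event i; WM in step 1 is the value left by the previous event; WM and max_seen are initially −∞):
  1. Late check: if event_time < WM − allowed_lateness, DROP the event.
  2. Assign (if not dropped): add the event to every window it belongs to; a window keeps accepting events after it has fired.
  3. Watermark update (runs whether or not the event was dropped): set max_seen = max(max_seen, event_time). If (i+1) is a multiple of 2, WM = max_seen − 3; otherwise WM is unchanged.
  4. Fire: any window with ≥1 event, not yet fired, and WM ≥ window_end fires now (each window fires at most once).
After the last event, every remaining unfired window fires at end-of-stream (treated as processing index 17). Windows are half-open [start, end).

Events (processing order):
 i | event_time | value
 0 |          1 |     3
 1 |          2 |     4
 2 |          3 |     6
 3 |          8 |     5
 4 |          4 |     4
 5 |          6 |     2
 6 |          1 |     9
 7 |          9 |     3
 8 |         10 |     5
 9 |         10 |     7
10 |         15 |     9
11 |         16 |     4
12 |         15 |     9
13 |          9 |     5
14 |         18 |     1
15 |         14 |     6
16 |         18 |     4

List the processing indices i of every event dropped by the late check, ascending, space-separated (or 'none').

6 13

i=0 t=1 v=3: → [0,2); WM=−∞
i=1 t=2 v=4: → [2,4); WM=-1
i=2 t=3 v=6: → [2,4); WM=-1
i=3 t=8 v=5: → [8,10); WM=5; [0,2) fires=1 [2,4) fires=2
i=4 t=4 v=4: → [4,6); WM=5
i=5 t=6 v=2: → [6,8); WM=5
i=6 t=1 v=9: DROP (t<5-3); WM=5
i=7 t=9 v=3: → [8,10); WM=6; [4,6) fires=1
i=8 t=10 v=5: → [10,12); WM=6
i=9 t=10 v=7: → [10,12); WM=7
i=10 t=15 v=9: → [14,16); WM=7
i=11 t=16 v=4: → [16,18); WM=13; [6,8) fires=1 [8,10) fires=2 [10,12) fires=2
i=12 t=15 v=9: → [14,16); WM=13
i=13 t=9 v=5: DROP (t<13-3); WM=13
i=14 t=18 v=1: → [18,20); WM=13
i=15 t=14 v=6: → [14,16); WM=15
i=16 t=18 v=4: → [18,20); WM=15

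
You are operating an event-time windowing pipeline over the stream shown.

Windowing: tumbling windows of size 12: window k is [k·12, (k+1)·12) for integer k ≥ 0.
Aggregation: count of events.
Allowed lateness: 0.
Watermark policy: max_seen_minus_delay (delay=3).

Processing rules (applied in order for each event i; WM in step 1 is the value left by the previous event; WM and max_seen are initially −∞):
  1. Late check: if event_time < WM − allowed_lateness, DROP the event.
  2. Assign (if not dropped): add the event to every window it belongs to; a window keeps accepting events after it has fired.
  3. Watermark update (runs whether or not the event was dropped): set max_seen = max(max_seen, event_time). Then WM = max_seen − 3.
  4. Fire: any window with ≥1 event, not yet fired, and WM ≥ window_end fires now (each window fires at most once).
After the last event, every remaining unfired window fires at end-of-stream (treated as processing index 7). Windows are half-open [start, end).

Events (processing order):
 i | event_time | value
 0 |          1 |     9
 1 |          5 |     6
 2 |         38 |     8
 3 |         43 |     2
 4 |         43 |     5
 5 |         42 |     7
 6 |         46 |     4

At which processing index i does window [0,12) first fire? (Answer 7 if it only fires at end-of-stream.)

i=0 t=1 v=9: → [0,12); WM=-2
i=1 t=5 v=6: → [0,12); WM=2
i=2 t=38 v=8: → [36,48); WM=35; [0,12) fires=2
i=3 t=43 v=2: → [36,48); WM=40
i=4 t=43 v=5: → [36,48); WM=40
i=5 t=42 v=7: → [36,48); WM=40
i=6 t=46 v=4: → [36,48); WM=43

2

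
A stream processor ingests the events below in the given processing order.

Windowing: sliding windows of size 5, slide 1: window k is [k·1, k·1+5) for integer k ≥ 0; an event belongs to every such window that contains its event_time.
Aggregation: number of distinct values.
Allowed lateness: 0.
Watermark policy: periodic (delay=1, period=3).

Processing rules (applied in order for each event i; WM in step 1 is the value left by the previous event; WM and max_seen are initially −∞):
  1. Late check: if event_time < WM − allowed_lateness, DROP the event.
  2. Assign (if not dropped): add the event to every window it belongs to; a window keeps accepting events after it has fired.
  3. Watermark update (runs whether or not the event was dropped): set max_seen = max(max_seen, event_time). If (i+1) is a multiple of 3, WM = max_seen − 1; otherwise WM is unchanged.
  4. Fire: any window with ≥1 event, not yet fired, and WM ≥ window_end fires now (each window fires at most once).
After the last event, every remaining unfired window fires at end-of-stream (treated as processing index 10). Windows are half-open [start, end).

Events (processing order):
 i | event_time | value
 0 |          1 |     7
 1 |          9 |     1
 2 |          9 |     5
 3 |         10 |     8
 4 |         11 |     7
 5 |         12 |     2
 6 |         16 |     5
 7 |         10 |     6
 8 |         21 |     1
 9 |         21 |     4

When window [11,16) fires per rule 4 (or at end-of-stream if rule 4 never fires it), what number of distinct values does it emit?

2

i=0 t=1 v=7: → [1,6),[0,5); WM=−∞
i=1 t=9 v=1: → [9,14),[8,13),[7,12),[6,11),[5,10); WM=−∞
i=2 t=9 v=5: → [9,14),[8,13),[7,12),[6,11),[5,10); WM=8; [0,5) fires=1 [1,6) fires=1
i=3 t=10 v=8: → [10,15),[9,14),[8,13),[7,12),[6,11); WM=8
i=4 t=11 v=7: → [11,16),[10,15),[9,14),[8,13),[7,12); WM=8
i=5 t=12 v=2: → [12,17),[11,16),[10,15),[9,14),[8,13); WM=11; [5,10) fires=2 [6,11) fires=3
i=6 t=16 v=5: → [16,21),[15,20),[14,19),[13,18),[12,17); WM=11
i=7 t=10 v=6: DROP (t<11-0); WM=11
i=8 t=21 v=1: → [21,26),[20,25),[19,24),[18,23),[17,22); WM=20; [7,12) fires=4 [8,13) fires=5 [9,14) fires=5 [10,15) fires=3 [11,16) fires=2 [12,17) fires=2 [13,18) fires=1 [14,19) fires=1 [15,20) fires=1
i=9 t=21 v=4: → [21,26),[20,25),[19,24),[18,23),[17,22); WM=20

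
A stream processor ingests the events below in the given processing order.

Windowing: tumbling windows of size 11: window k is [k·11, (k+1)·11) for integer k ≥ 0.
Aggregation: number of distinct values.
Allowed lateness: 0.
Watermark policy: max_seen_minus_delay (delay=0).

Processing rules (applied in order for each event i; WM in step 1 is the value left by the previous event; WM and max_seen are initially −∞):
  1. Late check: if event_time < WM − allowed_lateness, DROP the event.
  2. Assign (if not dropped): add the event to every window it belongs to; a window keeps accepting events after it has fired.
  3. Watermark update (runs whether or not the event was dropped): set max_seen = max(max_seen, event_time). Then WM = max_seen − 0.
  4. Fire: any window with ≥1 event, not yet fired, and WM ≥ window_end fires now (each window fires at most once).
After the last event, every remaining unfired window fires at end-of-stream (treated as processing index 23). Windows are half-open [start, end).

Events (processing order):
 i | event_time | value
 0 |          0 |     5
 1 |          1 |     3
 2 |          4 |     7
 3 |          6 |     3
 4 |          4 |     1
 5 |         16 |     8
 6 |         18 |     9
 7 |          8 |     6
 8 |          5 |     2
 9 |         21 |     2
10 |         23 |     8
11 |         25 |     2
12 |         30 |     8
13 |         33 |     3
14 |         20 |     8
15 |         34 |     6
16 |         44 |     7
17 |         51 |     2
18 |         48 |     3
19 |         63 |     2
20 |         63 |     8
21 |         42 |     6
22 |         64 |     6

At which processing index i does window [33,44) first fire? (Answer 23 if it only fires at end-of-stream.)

i=0 t=0 v=5: → [0,11); WM=0
i=1 t=1 v=3: → [0,11); WM=1
i=2 t=4 v=7: → [0,11); WM=4
i=3 t=6 v=3: → [0,11); WM=6
i=4 t=4 v=1: DROP (t<6-0); WM=6
i=5 t=16 v=8: → [11,22); WM=16; [0,11) fires=3
i=6 t=18 v=9: → [11,22); WM=18
i=7 t=8 v=6: DROP (t<18-0); WM=18
i=8 t=5 v=2: DROP (t<18-0); WM=18
i=9 t=21 v=2: → [11,22); WM=21
i=10 t=23 v=8: → [22,33); WM=23; [11,22) fires=3
i=11 t=25 v=2: → [22,33); WM=25
i=12 t=30 v=8: → [22,33); WM=30
i=13 t=33 v=3: → [33,44); WM=33; [22,33) fires=2
i=14 t=20 v=8: DROP (t<33-0); WM=33
i=15 t=34 v=6: → [33,44); WM=34
i=16 t=44 v=7: → [44,55); WM=44; [33,44) fires=2
i=17 t=51 v=2: → [44,55); WM=51
i=18 t=48 v=3: DROP (t<51-0); WM=51
i=19 t=63 v=2: → [55,66); WM=63; [44,55) fires=2
i=20 t=63 v=8: → [55,66); WM=63
i=21 t=42 v=6: DROP (t<63-0); WM=63
i=22 t=64 v=6: → [55,66); WM=64

16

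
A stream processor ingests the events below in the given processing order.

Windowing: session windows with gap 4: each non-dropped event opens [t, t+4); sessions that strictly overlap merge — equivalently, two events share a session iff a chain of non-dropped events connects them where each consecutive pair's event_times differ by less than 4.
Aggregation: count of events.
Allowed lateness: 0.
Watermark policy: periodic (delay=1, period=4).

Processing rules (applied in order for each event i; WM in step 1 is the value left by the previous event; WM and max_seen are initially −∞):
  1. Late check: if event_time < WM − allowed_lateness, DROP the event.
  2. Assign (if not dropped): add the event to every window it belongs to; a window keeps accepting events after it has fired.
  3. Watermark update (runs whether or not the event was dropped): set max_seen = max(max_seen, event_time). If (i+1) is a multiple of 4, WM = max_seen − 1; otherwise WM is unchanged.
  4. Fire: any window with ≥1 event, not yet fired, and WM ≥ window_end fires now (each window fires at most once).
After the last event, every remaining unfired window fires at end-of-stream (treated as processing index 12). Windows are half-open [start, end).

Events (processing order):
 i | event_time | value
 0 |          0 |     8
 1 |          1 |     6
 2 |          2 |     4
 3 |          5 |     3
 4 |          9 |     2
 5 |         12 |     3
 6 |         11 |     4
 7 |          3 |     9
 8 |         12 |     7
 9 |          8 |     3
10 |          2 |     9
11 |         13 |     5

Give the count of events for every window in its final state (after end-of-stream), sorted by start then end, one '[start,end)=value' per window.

[0,9)=4 [9,17)=5

i=0 t=0 v=8: → [0,4); WM=−∞
i=1 t=1 v=6: → [0,5); WM=−∞
i=2 t=2 v=4: → [0,6); WM=−∞
i=3 t=5 v=3: → [0,9); WM=4
i=4 t=9 v=2: → [9,13); WM=4
i=5 t=12 v=3: → [9,16); WM=4
i=6 t=11 v=4: → [9,16); WM=4
i=7 t=3 v=9: DROP (t<4-0); WM=11
i=8 t=12 v=7: → [9,16); WM=11
i=9 t=8 v=3: DROP (t<11-0); WM=11
i=10 t=2 v=9: DROP (t<11-0); WM=11
i=11 t=13 v=5: → [9,17); WM=12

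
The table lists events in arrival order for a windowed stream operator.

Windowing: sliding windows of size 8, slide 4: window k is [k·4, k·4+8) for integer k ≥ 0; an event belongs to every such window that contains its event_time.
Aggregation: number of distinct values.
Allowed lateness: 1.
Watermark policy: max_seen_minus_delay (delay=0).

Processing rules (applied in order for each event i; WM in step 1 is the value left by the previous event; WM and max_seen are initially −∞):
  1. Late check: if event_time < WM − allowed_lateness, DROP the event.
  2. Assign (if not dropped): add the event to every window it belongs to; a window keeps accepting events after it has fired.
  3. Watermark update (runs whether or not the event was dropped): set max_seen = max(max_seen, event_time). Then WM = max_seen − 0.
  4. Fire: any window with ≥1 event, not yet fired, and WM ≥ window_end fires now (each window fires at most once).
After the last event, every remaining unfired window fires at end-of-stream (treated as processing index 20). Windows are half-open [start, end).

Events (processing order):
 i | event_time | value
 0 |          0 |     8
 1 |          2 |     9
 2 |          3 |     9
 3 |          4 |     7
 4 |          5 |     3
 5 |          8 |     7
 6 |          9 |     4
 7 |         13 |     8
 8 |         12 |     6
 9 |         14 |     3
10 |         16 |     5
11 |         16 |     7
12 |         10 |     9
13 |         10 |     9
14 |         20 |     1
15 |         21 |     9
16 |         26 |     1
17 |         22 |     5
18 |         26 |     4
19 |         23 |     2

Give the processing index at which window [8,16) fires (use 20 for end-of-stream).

10

i=0 t=0 v=8: → [0,8); WM=0
i=1 t=2 v=9: → [0,8); WM=2
i=2 t=3 v=9: → [0,8); WM=3
i=3 t=4 v=7: → [4,12),[0,8); WM=4
i=4 t=5 v=3: → [4,12),[0,8); WM=5
i=5 t=8 v=7: → [8,16),[4,12); WM=8; [0,8) fires=4
i=6 t=9 v=4: → [8,16),[4,12); WM=9
i=7 t=13 v=8: → [12,20),[8,16); WM=13; [4,12) fires=3
i=8 t=12 v=6: → [12,20),[8,16); WM=13
i=9 t=14 v=3: → [12,20),[8,16); WM=14
i=10 t=16 v=5: → [16,24),[12,20); WM=16; [8,16) fires=5
i=11 t=16 v=7: → [16,24),[12,20); WM=16
i=12 t=10 v=9: DROP (t<16-1); WM=16
i=13 t=10 v=9: DROP (t<16-1); WM=16
i=14 t=20 v=1: → [20,28),[16,24); WM=20; [12,20) fires=5
i=15 t=21 v=9: → [20,28),[16,24); WM=21
i=16 t=26 v=1: → [24,32),[20,28); WM=26; [16,24) fires=4
i=17 t=22 v=5: DROP (t<26-1); WM=26
i=18 t=26 v=4: → [24,32),[20,28); WM=26
i=19 t=23 v=2: DROP (t<26-1); WM=26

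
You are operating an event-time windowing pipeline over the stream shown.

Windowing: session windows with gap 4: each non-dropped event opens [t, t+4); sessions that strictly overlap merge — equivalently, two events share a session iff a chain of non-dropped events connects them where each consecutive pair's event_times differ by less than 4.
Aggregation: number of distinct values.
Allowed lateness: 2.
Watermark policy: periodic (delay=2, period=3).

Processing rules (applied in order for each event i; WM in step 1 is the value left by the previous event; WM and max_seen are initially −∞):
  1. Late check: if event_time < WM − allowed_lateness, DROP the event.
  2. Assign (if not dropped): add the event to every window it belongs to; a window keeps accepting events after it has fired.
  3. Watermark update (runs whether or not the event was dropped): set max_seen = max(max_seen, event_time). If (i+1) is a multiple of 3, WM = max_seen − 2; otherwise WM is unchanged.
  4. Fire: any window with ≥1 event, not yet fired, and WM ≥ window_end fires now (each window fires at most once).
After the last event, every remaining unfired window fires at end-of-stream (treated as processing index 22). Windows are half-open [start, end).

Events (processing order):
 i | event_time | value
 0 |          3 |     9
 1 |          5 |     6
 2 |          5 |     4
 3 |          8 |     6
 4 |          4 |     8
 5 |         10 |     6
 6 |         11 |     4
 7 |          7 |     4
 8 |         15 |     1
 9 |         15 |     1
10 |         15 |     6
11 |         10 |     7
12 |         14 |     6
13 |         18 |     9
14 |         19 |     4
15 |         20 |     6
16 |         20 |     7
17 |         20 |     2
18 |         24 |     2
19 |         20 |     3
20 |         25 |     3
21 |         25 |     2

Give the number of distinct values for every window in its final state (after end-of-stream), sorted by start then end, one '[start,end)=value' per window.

[3,24)=8 [24,29)=2

i=0 t=3 v=9: → [3,7); WM=−∞
i=1 t=5 v=6: → [3,9); WM=−∞
i=2 t=5 v=4: → [3,9); WM=3
i=3 t=8 v=6: → [3,12); WM=3
i=4 t=4 v=8: → [3,12); WM=3
i=5 t=10 v=6: → [3,14); WM=8
i=6 t=11 v=4: → [3,15); WM=8
i=7 t=7 v=4: → [3,15); WM=8
i=8 t=15 v=1: → [15,19); WM=13
i=9 t=15 v=1: → [15,19); WM=13
i=10 t=15 v=6: → [15,19); WM=13
i=11 t=10 v=7: DROP (t<13-2); WM=13
i=12 t=14 v=6: → [3,19); WM=13
i=13 t=18 v=9: → [3,22); WM=13
i=14 t=19 v=4: → [3,23); WM=17
i=15 t=20 v=6: → [3,24); WM=17
i=16 t=20 v=7: → [3,24); WM=17
i=17 t=20 v=2: → [3,24); WM=18
i=18 t=24 v=2: → [24,28); WM=18
i=19 t=20 v=3: → [3,24); WM=18
i=20 t=25 v=3: → [24,29); WM=23
i=21 t=25 v=2: → [24,29); WM=23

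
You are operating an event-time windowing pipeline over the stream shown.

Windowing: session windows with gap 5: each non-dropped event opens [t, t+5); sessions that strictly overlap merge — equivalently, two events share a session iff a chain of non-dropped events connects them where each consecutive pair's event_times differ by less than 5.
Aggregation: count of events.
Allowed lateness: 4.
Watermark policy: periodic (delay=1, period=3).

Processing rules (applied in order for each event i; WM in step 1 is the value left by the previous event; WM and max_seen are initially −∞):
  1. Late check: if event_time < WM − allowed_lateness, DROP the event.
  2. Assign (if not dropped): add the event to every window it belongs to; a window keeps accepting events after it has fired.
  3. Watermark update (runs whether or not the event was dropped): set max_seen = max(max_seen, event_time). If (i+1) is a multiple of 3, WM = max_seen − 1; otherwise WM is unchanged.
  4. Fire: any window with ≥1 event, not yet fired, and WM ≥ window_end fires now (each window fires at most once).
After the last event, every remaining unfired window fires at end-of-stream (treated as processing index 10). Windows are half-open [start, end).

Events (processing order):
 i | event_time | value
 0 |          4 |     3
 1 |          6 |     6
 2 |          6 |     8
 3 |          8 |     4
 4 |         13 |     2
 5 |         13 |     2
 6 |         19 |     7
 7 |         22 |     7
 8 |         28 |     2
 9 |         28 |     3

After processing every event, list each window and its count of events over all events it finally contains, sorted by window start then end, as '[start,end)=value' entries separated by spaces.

i=0 t=4 v=3: → [4,9); WM=−∞
i=1 t=6 v=6: → [4,11); WM=−∞
i=2 t=6 v=8: → [4,11); WM=5
i=3 t=8 v=4: → [4,13); WM=5
i=4 t=13 v=2: → [13,18); WM=5
i=5 t=13 v=2: → [13,18); WM=12
i=6 t=19 v=7: → [19,24); WM=12
i=7 t=22 v=7: → [19,27); WM=12
i=8 t=28 v=2: → [28,33); WM=27
i=9 t=28 v=3: → [28,33); WM=27

[4,13)=4 [13,18)=2 [19,27)=2 [28,33)=2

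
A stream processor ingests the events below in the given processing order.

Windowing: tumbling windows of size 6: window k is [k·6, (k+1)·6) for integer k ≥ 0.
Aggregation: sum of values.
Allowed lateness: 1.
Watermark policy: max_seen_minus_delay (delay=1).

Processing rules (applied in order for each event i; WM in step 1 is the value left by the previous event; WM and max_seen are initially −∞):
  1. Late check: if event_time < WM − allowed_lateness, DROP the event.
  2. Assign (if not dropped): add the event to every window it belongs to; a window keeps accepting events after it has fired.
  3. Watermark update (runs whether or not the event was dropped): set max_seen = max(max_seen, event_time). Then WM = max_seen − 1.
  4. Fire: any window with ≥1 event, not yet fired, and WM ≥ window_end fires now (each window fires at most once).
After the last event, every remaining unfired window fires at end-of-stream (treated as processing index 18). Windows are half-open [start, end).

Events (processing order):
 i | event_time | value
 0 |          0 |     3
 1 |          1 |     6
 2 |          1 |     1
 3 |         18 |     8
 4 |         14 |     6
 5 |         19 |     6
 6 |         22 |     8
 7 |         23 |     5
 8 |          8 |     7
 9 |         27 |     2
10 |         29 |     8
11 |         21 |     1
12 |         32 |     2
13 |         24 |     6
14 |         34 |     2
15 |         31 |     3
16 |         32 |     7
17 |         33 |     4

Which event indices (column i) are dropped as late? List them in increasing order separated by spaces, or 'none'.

4 8 11 13 15

i=0 t=0 v=3: → [0,6); WM=-1
i=1 t=1 v=6: → [0,6); WM=0
i=2 t=1 v=1: → [0,6); WM=0
i=3 t=18 v=8: → [18,24); WM=17; [0,6) fires=10
i=4 t=14 v=6: DROP (t<17-1); WM=17
i=5 t=19 v=6: → [18,24); WM=18
i=6 t=22 v=8: → [18,24); WM=21
i=7 t=23 v=5: → [18,24); WM=22
i=8 t=8 v=7: DROP (t<22-1); WM=22
i=9 t=27 v=2: → [24,30); WM=26; [18,24) fires=27
i=10 t=29 v=8: → [24,30); WM=28
i=11 t=21 v=1: DROP (t<28-1); WM=28
i=12 t=32 v=2: → [30,36); WM=31; [24,30) fires=10
i=13 t=24 v=6: DROP (t<31-1); WM=31
i=14 t=34 v=2: → [30,36); WM=33
i=15 t=31 v=3: DROP (t<33-1); WM=33
i=16 t=32 v=7: → [30,36); WM=33
i=17 t=33 v=4: → [30,36); WM=33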